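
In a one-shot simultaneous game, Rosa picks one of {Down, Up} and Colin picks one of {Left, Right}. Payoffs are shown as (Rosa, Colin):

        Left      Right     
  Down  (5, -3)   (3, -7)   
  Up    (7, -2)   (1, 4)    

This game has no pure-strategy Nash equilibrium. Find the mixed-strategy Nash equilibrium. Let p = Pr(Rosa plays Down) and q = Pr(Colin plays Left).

p = 3/5, q = 1/2

For Colin to be willing to mix, Colin must be indifferent between Left and Right, which pins down Rosa's mix.
  Colin's payoff to Left: p·(-3) + (1−p)·(-2) = -p - 2
  Colin's payoff to Right: p·(-7) + (1−p)·4 = -11p + 4
  -p - 2 = -11p + 4  ⇒  10p = 6  ⇒  p = 3/5.
Set Rosa's expected payoff from Down equal to that from Up:
  Rosa's expected payoff from Down: q·5 + (1−q)·3 = 2q + 3
  Rosa's expected payoff from Up: q·7 + (1−q)·1 = 6q + 1
  2q + 3 = 6q + 1  ⇒  -4q = -2  ⇒  q = 1/2.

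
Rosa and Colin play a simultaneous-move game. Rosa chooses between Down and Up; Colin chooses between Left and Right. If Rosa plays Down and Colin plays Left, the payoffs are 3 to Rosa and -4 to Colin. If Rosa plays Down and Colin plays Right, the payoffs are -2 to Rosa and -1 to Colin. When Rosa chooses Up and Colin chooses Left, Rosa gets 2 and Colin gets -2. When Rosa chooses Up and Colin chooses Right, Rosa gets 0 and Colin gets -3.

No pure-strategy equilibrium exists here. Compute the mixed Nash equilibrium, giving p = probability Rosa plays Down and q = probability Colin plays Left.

In a mixed equilibrium Colin is indifferent between Left and Right; this condition fixes p.
  Colin's payoff to Left: p·(-4) + (1−p)·(-2) = -2p - 2
  Colin's payoff to Right: p·(-1) + (1−p)·(-3) = 2p - 3
  -2p - 2 = 2p - 3  ⇒  -4p = -1  ⇒  p = 1/4.
Colin's mix must leave Rosa indifferent between Down and Up.
  Rosa's payoff to Down: q·3 + (1−q)·(-2) = 5q - 2
  Rosa's payoff to Up: q·2 + (1−q)·0 = 2q
  5q - 2 = 2q  ⇒  3q = 2  ⇒  q = 2/3.

p = 1/4, q = 2/3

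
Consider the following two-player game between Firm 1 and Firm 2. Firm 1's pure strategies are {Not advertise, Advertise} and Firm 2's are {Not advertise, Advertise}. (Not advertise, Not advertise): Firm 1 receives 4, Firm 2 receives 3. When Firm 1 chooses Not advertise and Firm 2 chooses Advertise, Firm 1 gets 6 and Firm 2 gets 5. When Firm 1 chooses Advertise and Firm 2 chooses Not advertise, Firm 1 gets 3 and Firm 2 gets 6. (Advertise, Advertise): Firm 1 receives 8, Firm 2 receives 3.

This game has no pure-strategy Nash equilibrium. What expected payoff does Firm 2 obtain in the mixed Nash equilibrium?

Firm 2's indifference between Not advertise and Advertise determines Firm 1's mixing probability p:
  Firm 2's expected payoff from Not advertise: p·3 + (1−p)·6 = -3p + 6
  Firm 2's expected payoff from Advertise: p·5 + (1−p)·3 = 2p + 3
  -3p + 6 = 2p + 3  ⇒  -5p = -3  ⇒  p = 3/5.
At equilibrium Firm 2 is indifferent across columns, so Firm 2's payoff equals the payoff from Not advertise: (3/5)·3 + (2/5)·6 = 21/5.

21/5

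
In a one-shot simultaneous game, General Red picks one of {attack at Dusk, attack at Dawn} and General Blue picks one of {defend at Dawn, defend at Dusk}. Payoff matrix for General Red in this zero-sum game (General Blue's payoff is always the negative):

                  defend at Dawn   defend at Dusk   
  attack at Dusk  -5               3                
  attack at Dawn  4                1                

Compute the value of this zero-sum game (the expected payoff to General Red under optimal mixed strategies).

v = 17/11

Set General Red's expected payoff from attack at Dusk equal to that from attack at Dawn:
  General Red's payoff to attack at Dusk: q·(-5) + (1−q)·3 = -8q + 3
  General Red's payoff to attack at Dawn: q·4 + (1−q)·1 = 3q + 1
  -8q + 3 = 3q + 1  ⇒  -11q = -2  ⇒  q = 2/11.
The value is General Red's expected payoff against this mix (using attack at Dusk): (2/11)·(-5) + (9/11)·3 = 17/11.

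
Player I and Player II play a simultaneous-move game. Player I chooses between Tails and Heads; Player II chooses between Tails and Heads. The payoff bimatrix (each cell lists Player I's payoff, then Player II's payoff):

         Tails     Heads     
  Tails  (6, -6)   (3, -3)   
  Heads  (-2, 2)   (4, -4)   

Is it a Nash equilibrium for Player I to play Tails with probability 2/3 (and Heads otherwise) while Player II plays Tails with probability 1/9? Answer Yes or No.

Yes

Check Player II's indifference given Player I's mix p = 2/3:
  payoff from Tails = -10/3; payoff from Heads = -10/3 — equal.
Check Player I's indifference given Player II's mix q = 1/9:
  payoff from Tails = 10/3; payoff from Heads = 10/3 — equal.
Both players are indifferent, so neither can profitably deviate.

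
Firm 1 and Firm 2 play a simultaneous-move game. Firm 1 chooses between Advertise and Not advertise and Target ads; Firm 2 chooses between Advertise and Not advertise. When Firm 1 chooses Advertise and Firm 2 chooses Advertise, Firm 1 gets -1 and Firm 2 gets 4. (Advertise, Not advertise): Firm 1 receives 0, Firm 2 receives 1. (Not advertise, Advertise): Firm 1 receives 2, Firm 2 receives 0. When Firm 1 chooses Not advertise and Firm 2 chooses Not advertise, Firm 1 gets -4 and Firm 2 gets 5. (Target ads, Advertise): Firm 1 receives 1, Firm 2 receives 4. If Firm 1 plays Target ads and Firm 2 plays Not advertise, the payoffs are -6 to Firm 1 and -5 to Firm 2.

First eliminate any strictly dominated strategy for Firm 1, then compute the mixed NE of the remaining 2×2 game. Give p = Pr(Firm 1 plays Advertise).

p = 5/8

Firm 1's strategy Target ads is strictly dominated by Not advertise: 2 > 1 and -4 > -6. Eliminate Target ads.
For Firm 2 to be willing to mix, Firm 2 must be indifferent between Advertise and Not advertise, which pins down Firm 1's mix.
  Firm 2's payoff from Advertise: p·4 + (1−p)·0 = 4p
  Firm 2's payoff from Not advertise: p·1 + (1−p)·5 = -4p + 5
  4p = -4p + 5  ⇒  8p = 5  ⇒  p = 5/8.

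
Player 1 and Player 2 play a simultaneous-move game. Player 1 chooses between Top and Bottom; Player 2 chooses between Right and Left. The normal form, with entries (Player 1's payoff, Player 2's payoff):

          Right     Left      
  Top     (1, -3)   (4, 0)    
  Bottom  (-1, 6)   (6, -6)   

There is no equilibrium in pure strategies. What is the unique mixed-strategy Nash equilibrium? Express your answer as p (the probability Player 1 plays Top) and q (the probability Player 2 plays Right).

p = 4/5, q = 1/2

In a mixed equilibrium Player 2 is indifferent between Right and Left; this condition fixes p.
  Player 2's payoff to Right: p·(-3) + (1−p)·6 = -9p + 6
  Player 2's payoff to Left: p·0 + (1−p)·(-6) = 6p - 6
  -9p + 6 = 6p - 6  ⇒  -15p = -12  ⇒  p = 4/5.
Player 1's indifference between Top and Bottom determines Player 2's mixing probability q:
  Player 1's payoff to Top: q·1 + (1−q)·4 = -3q + 4
  Player 1's payoff to Bottom: q·(-1) + (1−q)·6 = -7q + 6
  -3q + 4 = -7q + 6  ⇒  4q = 2  ⇒  q = 1/2.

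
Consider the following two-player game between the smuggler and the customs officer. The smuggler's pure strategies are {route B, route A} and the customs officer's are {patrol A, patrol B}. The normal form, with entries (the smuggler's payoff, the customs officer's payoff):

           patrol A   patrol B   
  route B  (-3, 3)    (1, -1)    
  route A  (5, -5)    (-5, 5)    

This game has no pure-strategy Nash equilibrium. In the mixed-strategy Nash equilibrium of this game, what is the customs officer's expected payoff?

5/7

In a mixed equilibrium the customs officer is indifferent between patrol A and patrol B; this condition fixes p.
  the customs officer's payoff from patrol A: p·3 + (1−p)·(-5) = 8p - 5
  the customs officer's payoff from patrol B: p·(-1) + (1−p)·5 = -6p + 5
  8p - 5 = -6p + 5  ⇒  14p = 10  ⇒  p = 5/7.
At equilibrium the customs officer is indifferent across columns, so the customs officer's payoff equals the payoff from patrol A: (5/7)·3 + (2/7)·(-5) = 5/7.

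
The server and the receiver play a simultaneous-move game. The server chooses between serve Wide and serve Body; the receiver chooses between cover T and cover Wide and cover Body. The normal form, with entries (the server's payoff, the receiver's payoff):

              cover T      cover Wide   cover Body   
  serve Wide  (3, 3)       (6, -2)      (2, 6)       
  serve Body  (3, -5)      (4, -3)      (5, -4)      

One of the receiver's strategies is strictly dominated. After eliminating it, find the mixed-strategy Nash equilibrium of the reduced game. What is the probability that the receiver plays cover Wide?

q = 3/5

The receiver's strategy cover T is strictly dominated by cover Body: 6 > 3 and -4 > -5. Eliminate cover T.
In a mixed equilibrium the server is indifferent between serve Wide and serve Body; this condition fixes q.
  the server's expected payoff from serve Wide: q·6 + (1−q)·2 = 4q + 2
  the server's expected payoff from serve Body: q·4 + (1−q)·5 = -q + 5
  4q + 2 = -q + 5  ⇒  5q = 3  ⇒  q = 3/5.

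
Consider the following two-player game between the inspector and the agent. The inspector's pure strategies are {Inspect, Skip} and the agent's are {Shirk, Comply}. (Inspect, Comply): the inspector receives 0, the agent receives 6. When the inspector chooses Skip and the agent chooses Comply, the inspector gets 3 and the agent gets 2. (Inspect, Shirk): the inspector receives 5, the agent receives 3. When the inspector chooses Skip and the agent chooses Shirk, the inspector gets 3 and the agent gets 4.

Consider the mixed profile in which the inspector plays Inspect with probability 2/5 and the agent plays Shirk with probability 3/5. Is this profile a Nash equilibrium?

Check the agent's indifference given the inspector's mix p = 2/5:
  payoff from Shirk = 18/5; payoff from Comply = 18/5 — equal.
Check the inspector's indifference given the agent's mix q = 3/5:
  payoff from Inspect = 3; payoff from Skip = 3 — equal.
Both players are indifferent, so neither can profitably deviate.

Yes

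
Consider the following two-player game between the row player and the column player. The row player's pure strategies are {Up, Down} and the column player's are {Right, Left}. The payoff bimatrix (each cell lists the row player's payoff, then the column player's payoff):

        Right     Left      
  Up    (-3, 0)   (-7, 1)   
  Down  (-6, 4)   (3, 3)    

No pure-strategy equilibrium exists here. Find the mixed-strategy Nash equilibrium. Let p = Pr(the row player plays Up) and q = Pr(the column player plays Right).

In a mixed equilibrium the column player is indifferent between Right and Left; this condition fixes p.
  the column player's payoff from Right: p·0 + (1−p)·4 = -4p + 4
  the column player's payoff from Left: p·1 + (1−p)·3 = -2p + 3
  -4p + 4 = -2p + 3  ⇒  -2p = -1  ⇒  p = 1/2.
The row player's indifference between Up and Down determines the column player's mixing probability q:
  the row player's payoff from Up: q·(-3) + (1−q)·(-7) = 4q - 7
  the row player's payoff from Down: q·(-6) + (1−q)·3 = -9q + 3
  4q - 7 = -9q + 3  ⇒  13q = 10  ⇒  q = 10/13.

p = 1/2, q = 10/13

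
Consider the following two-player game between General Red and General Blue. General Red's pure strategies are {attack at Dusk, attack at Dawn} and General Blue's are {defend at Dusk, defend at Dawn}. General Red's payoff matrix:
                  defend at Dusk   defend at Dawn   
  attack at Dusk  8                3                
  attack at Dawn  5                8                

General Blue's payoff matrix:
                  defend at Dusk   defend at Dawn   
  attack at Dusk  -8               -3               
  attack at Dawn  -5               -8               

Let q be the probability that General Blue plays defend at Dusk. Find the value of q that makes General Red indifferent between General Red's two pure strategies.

In a mixed equilibrium General Red is indifferent between attack at Dusk and attack at Dawn; this condition fixes q.
  General Red's expected payoff from attack at Dusk: q·8 + (1−q)·3 = 5q + 3
  General Red's expected payoff from attack at Dawn: q·5 + (1−q)·8 = -3q + 8
  5q + 3 = -3q + 8  ⇒  8q = 5  ⇒  q = 5/8.

q = 5/8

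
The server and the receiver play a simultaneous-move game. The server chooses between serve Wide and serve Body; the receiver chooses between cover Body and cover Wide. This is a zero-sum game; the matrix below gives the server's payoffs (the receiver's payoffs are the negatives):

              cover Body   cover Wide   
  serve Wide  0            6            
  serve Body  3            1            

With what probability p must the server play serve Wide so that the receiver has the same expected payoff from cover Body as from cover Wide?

p = 1/4

For the receiver to be willing to mix, the receiver must be indifferent between cover Body and cover Wide, which pins down the server's mix.
  the receiver's payoff to cover Body: p·0 + (1−p)·(-3) = 3p - 3
  the receiver's payoff to cover Wide: p·(-6) + (1−p)·(-1) = -5p - 1
  3p - 3 = -5p - 1  ⇒  8p = 2  ⇒  p = 1/4.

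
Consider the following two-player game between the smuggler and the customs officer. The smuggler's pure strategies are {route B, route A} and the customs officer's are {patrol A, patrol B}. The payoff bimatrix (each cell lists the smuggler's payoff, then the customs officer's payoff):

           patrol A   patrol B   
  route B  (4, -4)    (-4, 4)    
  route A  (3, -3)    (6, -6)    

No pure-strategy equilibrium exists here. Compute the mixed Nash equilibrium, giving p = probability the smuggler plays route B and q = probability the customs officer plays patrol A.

p = 3/11, q = 10/11

The customs officer's indifference between patrol A and patrol B determines the smuggler's mixing probability p:
  the customs officer's payoff to patrol A: p·(-4) + (1−p)·(-3) = -p - 3
  the customs officer's payoff to patrol B: p·4 + (1−p)·(-6) = 10p - 6
  -p - 3 = 10p - 6  ⇒  -11p = -3  ⇒  p = 3/11.
The smuggler's indifference between route B and route A determines the customs officer's mixing probability q:
  the smuggler's payoff to route B: q·4 + (1−q)·(-4) = 8q - 4
  the smuggler's payoff to route A: q·3 + (1−q)·6 = -3q + 6
  8q - 4 = -3q + 6  ⇒  11q = 10  ⇒  q = 10/11.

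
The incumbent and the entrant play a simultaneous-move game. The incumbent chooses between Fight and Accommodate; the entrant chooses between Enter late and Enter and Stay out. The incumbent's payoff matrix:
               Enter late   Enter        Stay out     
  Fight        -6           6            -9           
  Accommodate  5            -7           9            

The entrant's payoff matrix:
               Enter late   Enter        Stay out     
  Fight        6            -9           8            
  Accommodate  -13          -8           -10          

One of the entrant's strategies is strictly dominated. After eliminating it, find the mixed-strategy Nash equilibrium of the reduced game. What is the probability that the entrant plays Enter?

q = 18/31

The entrant's strategy Enter late is strictly dominated by Stay out: 8 > 6 and -10 > -13. Eliminate Enter late.
The entrant's mix must leave the incumbent indifferent between Fight and Accommodate.
  the incumbent's expected payoff from Fight: q·6 + (1−q)·(-9) = 15q - 9
  the incumbent's expected payoff from Accommodate: q·(-7) + (1−q)·9 = -16q + 9
  15q - 9 = -16q + 9  ⇒  31q = 18  ⇒  q = 18/31.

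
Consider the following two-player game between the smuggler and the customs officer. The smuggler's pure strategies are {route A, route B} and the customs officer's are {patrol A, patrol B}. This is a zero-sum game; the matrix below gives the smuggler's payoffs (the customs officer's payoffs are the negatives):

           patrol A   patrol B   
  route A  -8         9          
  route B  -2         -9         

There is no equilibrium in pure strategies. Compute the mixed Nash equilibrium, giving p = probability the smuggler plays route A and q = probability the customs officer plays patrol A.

For the customs officer to be willing to mix, the customs officer must be indifferent between patrol A and patrol B, which pins down the smuggler's mix.
  the customs officer's expected payoff from patrol A: p·8 + (1−p)·2 = 6p + 2
  the customs officer's expected payoff from patrol B: p·(-9) + (1−p)·9 = -18p + 9
  6p + 2 = -18p + 9  ⇒  24p = 7  ⇒  p = 7/24.
The smuggler's indifference between route A and route B determines the customs officer's mixing probability q:
  the smuggler's payoff to route A: q·(-8) + (1−q)·9 = -17q + 9
  the smuggler's payoff to route B: q·(-2) + (1−q)·(-9) = 7q - 9
  -17q + 9 = 7q - 9  ⇒  -24q = -18  ⇒  q = 3/4.

p = 7/24, q = 3/4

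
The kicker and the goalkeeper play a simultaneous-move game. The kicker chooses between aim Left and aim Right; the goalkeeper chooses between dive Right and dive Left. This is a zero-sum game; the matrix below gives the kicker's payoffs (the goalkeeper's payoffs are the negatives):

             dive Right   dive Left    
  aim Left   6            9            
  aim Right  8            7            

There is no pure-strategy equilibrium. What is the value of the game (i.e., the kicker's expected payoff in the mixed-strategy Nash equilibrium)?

The kicker's indifference between aim Left and aim Right determines the goalkeeper's mixing probability q:
  the kicker's payoff from aim Left: q·6 + (1−q)·9 = -3q + 9
  the kicker's payoff from aim Right: q·8 + (1−q)·7 = q + 7
  -3q + 9 = q + 7  ⇒  -4q = -2  ⇒  q = 1/2.
The value is the kicker's expected payoff against this mix (using aim Left): (1/2)·6 + (1/2)·9 = 15/2.

v = 15/2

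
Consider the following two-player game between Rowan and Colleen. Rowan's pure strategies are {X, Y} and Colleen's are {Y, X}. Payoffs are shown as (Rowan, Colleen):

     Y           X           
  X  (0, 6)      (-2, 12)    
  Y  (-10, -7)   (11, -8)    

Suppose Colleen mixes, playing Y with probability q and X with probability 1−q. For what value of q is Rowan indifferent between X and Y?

q = 13/23

Colleen's mix must leave Rowan indifferent between X and Y.
  Rowan's payoff from X: q·0 + (1−q)·(-2) = 2q - 2
  Rowan's payoff from Y: q·(-10) + (1−q)·11 = -21q + 11
  2q - 2 = -21q + 11  ⇒  23q = 13  ⇒  q = 13/23.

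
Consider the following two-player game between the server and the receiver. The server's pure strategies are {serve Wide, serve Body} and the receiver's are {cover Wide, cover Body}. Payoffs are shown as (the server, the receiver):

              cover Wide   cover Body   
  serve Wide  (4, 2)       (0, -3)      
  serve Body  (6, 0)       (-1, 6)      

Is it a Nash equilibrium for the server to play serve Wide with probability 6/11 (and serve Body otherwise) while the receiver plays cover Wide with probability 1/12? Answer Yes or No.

Given the receiver's mix q = 1/12, the server's payoff from serve Wide is 1/3 but from serve Body is -5/12. The server strictly prefers serve Wide, so the server would not mix.
So the proposed profile is not a Nash equilibrium.

No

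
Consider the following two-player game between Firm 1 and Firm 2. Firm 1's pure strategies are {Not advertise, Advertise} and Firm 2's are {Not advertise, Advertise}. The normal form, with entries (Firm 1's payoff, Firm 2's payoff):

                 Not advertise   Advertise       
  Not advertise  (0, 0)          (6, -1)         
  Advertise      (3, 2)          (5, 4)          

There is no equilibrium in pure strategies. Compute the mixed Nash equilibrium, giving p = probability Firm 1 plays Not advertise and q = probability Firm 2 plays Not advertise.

Set Firm 2's expected payoff from Not advertise equal to that from Advertise:
  Firm 2's payoff to Not advertise: p·0 + (1−p)·2 = -2p + 2
  Firm 2's payoff to Advertise: p·(-1) + (1−p)·4 = -5p + 4
  -2p + 2 = -5p + 4  ⇒  3p = 2  ⇒  p = 2/3.
Firm 2's mix must leave Firm 1 indifferent between Not advertise and Advertise.
  Firm 1's payoff to Not advertise: q·0 + (1−q)·6 = -6q + 6
  Firm 1's payoff to Advertise: q·3 + (1−q)·5 = -2q + 5
  -6q + 6 = -2q + 5  ⇒  -4q = -1  ⇒  q = 1/4.

p = 2/3, q = 1/4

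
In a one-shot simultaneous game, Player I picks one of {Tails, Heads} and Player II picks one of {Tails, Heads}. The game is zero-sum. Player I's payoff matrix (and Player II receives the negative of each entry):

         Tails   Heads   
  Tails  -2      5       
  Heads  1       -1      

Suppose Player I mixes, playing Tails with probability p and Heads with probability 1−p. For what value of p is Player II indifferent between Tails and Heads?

p = 2/9

Set Player II's expected payoff from Tails equal to that from Heads:
  Player II's payoff to Tails: p·2 + (1−p)·(-1) = 3p - 1
  Player II's payoff to Heads: p·(-5) + (1−p)·1 = -6p + 1
  3p - 1 = -6p + 1  ⇒  9p = 2  ⇒  p = 2/9.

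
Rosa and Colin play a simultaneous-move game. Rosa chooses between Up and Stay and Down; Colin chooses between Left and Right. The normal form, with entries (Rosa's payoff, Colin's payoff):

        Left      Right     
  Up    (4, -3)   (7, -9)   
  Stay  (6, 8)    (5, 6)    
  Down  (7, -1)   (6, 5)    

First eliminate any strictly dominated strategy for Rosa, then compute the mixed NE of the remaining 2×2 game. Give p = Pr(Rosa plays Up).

Rosa's strategy Stay is strictly dominated by Down: 7 > 6 and 6 > 5. Eliminate Stay.
For Colin to be willing to mix, Colin must be indifferent between Left and Right, which pins down Rosa's mix.
  Colin's payoff to Left: p·(-3) + (1−p)·(-1) = -2p - 1
  Colin's payoff to Right: p·(-9) + (1−p)·5 = -14p + 5
  -2p - 1 = -14p + 5  ⇒  12p = 6  ⇒  p = 1/2.

p = 1/2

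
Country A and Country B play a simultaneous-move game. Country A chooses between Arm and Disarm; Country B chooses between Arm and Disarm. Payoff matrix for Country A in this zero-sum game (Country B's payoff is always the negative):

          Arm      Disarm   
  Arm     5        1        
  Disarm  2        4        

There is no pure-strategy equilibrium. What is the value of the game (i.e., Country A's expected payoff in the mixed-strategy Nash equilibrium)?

v = 3

Set Country A's expected payoff from Arm equal to that from Disarm:
  Country A's payoff from Arm: q·5 + (1−q)·1 = 4q + 1
  Country A's payoff from Disarm: q·2 + (1−q)·4 = -2q + 4
  4q + 1 = -2q + 4  ⇒  6q = 3  ⇒  q = 1/2.
The value is Country A's expected payoff against this mix (using Arm): (1/2)·5 + (1/2)·1 = 3.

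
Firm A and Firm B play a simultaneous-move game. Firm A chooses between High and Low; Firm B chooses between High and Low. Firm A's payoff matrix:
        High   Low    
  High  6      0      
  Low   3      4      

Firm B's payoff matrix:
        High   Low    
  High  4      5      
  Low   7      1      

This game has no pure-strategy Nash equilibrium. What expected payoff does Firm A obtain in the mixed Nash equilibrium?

24/7

For Firm A to be willing to mix, Firm A must be indifferent between High and Low, which pins down Firm B's mix.
  Firm A's payoff from High: q·6 + (1−q)·0 = 6q
  Firm A's payoff from Low: q·3 + (1−q)·4 = -q + 4
  6q = -q + 4  ⇒  7q = 4  ⇒  q = 4/7.
At equilibrium Firm A is indifferent across rows, so Firm A's payoff equals the payoff from High: (4/7)·6 + (3/7)·0 = 24/7.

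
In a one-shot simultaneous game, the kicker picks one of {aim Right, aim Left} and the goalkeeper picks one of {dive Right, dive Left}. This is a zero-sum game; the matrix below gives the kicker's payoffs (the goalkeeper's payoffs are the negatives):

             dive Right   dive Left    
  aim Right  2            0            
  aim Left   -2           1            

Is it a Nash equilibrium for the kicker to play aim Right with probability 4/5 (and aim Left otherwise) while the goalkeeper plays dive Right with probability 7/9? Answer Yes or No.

Given the kicker's mix p = 4/5, the goalkeeper's payoff from dive Right is -6/5 but from dive Left is -1/5. The goalkeeper strictly prefers dive Left, so the goalkeeper would not mix.
So the proposed profile is not a Nash equilibrium.

No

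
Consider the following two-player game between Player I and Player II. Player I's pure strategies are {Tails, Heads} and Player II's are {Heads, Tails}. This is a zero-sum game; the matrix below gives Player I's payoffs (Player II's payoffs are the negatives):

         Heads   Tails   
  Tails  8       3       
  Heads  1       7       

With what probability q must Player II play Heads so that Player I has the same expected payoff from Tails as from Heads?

q = 4/11

Player I's indifference between Tails and Heads determines Player II's mixing probability q:
  Player I's payoff to Tails: q·8 + (1−q)·3 = 5q + 3
  Player I's payoff to Heads: q·1 + (1−q)·7 = -6q + 7
  5q + 3 = -6q + 7  ⇒  11q = 4  ⇒  q = 4/11.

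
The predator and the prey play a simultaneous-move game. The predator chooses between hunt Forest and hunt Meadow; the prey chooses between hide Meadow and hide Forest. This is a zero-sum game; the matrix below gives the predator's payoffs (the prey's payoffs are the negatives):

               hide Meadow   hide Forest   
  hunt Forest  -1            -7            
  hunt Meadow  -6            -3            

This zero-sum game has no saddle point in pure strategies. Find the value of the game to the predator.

For the predator to be willing to mix, the predator must be indifferent between hunt Forest and hunt Meadow, which pins down the prey's mix.
  the predator's payoff to hunt Forest: q·(-1) + (1−q)·(-7) = 6q - 7
  the predator's payoff to hunt Meadow: q·(-6) + (1−q)·(-3) = -3q - 3
  6q - 7 = -3q - 3  ⇒  9q = 4  ⇒  q = 4/9.
The value is the predator's expected payoff against this mix (using hunt Forest): (4/9)·(-1) + (5/9)·(-7) = -13/3.

v = -13/3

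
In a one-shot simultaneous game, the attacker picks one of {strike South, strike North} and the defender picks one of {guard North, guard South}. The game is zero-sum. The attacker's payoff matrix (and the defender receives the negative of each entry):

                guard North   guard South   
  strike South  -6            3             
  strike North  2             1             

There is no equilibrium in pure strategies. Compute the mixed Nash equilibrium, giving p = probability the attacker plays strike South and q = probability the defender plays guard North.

The defender's indifference between guard North and guard South determines the attacker's mixing probability p:
  the defender's payoff to guard North: p·6 + (1−p)·(-2) = 8p - 2
  the defender's payoff to guard South: p·(-3) + (1−p)·(-1) = -2p - 1
  8p - 2 = -2p - 1  ⇒  10p = 1  ⇒  p = 1/10.
The defender's mix must leave the attacker indifferent between strike South and strike North.
  the attacker's payoff from strike South: q·(-6) + (1−q)·3 = -9q + 3
  the attacker's payoff from strike North: q·2 + (1−q)·1 = q + 1
  -9q + 3 = q + 1  ⇒  -10q = -2  ⇒  q = 1/5.

p = 1/10, q = 1/5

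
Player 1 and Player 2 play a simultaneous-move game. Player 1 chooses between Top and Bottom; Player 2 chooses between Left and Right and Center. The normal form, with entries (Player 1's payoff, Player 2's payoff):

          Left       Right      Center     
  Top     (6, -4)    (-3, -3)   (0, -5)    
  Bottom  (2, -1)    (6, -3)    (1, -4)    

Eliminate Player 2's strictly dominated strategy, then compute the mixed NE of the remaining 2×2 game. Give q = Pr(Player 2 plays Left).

Player 2's strategy Center is strictly dominated by Right: -3 > -5 and -3 > -4. Eliminate Center.
In a mixed equilibrium Player 1 is indifferent between Top and Bottom; this condition fixes q.
  Player 1's expected payoff from Top: q·6 + (1−q)·(-3) = 9q - 3
  Player 1's expected payoff from Bottom: q·2 + (1−q)·6 = -4q + 6
  9q - 3 = -4q + 6  ⇒  13q = 9  ⇒  q = 9/13.

q = 9/13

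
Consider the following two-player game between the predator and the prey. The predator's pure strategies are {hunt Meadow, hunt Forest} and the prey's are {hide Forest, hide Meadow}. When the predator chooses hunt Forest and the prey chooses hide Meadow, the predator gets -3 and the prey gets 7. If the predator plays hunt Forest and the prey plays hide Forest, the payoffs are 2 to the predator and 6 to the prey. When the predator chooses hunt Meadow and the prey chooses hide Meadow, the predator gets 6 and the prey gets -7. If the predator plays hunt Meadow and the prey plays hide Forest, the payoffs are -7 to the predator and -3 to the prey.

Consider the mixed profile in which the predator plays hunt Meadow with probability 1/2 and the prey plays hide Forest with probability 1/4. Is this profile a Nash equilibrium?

Given the predator's mix p = 1/2, the prey's payoff from hide Forest is 3/2 but from hide Meadow is 0. The prey strictly prefers hide Forest, so the prey would not mix.
So the proposed profile is not a Nash equilibrium.

No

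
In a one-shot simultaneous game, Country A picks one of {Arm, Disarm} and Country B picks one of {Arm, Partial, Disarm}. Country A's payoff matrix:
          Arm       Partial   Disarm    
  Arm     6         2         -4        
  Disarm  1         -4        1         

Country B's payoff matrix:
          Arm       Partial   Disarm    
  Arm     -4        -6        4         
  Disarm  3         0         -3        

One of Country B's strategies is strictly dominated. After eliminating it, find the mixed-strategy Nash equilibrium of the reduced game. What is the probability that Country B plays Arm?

Country B's strategy Partial is strictly dominated by Arm: -4 > -6 and 3 > 0. Eliminate Partial.
Country A's indifference between Arm and Disarm determines Country B's mixing probability q:
  Country A's payoff to Arm: q·6 + (1−q)·(-4) = 10q - 4
  Country A's payoff to Disarm: q·1 + (1−q)·1 = 1
  10q - 4 = 1  ⇒  10q = 5  ⇒  q = 1/2.

q = 1/2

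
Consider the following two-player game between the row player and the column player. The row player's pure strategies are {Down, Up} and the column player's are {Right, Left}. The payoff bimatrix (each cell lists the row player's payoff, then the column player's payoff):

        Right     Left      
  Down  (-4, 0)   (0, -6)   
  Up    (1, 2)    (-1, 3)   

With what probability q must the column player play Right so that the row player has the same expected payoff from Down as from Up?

q = 1/6

The column player's mix must leave the row player indifferent between Down and Up.
  the row player's expected payoff from Down: q·(-4) + (1−q)·0 = -4q
  the row player's expected payoff from Up: q·1 + (1−q)·(-1) = 2q - 1
  -4q = 2q - 1  ⇒  -6q = -1  ⇒  q = 1/6.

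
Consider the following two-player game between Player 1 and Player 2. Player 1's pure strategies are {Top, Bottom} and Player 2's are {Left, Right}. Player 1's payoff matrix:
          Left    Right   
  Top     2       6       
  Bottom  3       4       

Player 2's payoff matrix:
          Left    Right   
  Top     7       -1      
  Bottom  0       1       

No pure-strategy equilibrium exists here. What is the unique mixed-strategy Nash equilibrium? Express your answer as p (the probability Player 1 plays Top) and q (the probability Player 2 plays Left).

Set Player 2's expected payoff from Left equal to that from Right:
  Player 2's payoff from Left: p·7 + (1−p)·0 = 7p
  Player 2's payoff from Right: p·(-1) + (1−p)·1 = -2p + 1
  7p = -2p + 1  ⇒  9p = 1  ⇒  p = 1/9.
Player 1's indifference between Top and Bottom determines Player 2's mixing probability q:
  Player 1's payoff from Top: q·2 + (1−q)·6 = -4q + 6
  Player 1's payoff from Bottom: q·3 + (1−q)·4 = -q + 4
  -4q + 6 = -q + 4  ⇒  -3q = -2  ⇒  q = 2/3.

p = 1/9, q = 2/3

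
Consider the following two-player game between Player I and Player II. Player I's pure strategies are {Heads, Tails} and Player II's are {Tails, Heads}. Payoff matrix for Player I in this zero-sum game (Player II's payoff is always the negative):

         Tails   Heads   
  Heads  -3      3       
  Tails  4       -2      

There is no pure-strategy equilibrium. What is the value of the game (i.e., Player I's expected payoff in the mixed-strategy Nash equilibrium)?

v = 1/2

Player II's mix must leave Player I indifferent between Heads and Tails.
  Player I's payoff from Heads: q·(-3) + (1−q)·3 = -6q + 3
  Player I's payoff from Tails: q·4 + (1−q)·(-2) = 6q - 2
  -6q + 3 = 6q - 2  ⇒  -12q = -5  ⇒  q = 5/12.
The value is Player I's expected payoff against this mix (using Heads): (5/12)·(-3) + (7/12)·3 = 1/2.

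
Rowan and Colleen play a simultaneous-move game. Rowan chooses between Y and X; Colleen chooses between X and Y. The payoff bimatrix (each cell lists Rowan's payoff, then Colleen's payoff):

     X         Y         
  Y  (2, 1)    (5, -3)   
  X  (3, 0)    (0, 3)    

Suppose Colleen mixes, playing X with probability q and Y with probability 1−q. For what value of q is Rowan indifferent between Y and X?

Set Rowan's expected payoff from Y equal to that from X:
  Rowan's expected payoff from Y: q·2 + (1−q)·5 = -3q + 5
  Rowan's expected payoff from X: q·3 + (1−q)·0 = 3q
  -3q + 5 = 3q  ⇒  -6q = -5  ⇒  q = 5/6.

q = 5/6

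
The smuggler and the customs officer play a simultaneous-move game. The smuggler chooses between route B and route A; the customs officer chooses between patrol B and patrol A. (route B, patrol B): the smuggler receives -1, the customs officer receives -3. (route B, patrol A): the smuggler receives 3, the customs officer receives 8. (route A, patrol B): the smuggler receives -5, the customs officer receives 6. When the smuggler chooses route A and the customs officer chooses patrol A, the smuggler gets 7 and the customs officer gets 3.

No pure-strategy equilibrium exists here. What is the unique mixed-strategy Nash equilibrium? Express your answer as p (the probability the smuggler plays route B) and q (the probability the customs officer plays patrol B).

For the customs officer to be willing to mix, the customs officer must be indifferent between patrol B and patrol A, which pins down the smuggler's mix.
  the customs officer's payoff to patrol B: p·(-3) + (1−p)·6 = -9p + 6
  the customs officer's payoff to patrol A: p·8 + (1−p)·3 = 5p + 3
  -9p + 6 = 5p + 3  ⇒  -14p = -3  ⇒  p = 3/14.
The smuggler's indifference between route B and route A determines the customs officer's mixing probability q:
  the smuggler's expected payoff from route B: q·(-1) + (1−q)·3 = -4q + 3
  the smuggler's expected payoff from route A: q·(-5) + (1−q)·7 = -12q + 7
  -4q + 3 = -12q + 7  ⇒  8q = 4  ⇒  q = 1/2.

p = 3/14, q = 1/2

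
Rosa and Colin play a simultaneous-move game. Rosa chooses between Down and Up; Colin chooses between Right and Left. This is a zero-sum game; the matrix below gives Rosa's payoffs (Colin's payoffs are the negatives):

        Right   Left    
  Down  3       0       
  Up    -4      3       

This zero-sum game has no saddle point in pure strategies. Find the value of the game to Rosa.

Set Rosa's expected payoff from Down equal to that from Up:
  Rosa's payoff from Down: q·3 + (1−q)·0 = 3q
  Rosa's payoff from Up: q·(-4) + (1−q)·3 = -7q + 3
  3q = -7q + 3  ⇒  10q = 3  ⇒  q = 3/10.
The value is Rosa's expected payoff against this mix (using Down): (3/10)·3 + (7/10)·0 = 9/10.

v = 9/10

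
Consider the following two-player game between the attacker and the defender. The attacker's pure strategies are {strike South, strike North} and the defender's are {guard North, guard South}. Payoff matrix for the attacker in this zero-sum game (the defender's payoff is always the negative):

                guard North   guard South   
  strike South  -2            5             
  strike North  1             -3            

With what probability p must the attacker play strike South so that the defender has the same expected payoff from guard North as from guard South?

p = 4/11

In a mixed equilibrium the defender is indifferent between guard North and guard South; this condition fixes p.
  the defender's expected payoff from guard North: p·2 + (1−p)·(-1) = 3p - 1
  the defender's expected payoff from guard South: p·(-5) + (1−p)·3 = -8p + 3
  3p - 1 = -8p + 3  ⇒  11p = 4  ⇒  p = 4/11.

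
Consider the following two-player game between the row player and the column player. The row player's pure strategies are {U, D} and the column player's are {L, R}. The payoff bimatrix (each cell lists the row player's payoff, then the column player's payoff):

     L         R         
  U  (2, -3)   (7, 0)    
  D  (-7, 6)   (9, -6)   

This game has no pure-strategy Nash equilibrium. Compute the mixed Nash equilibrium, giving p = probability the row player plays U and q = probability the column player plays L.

The row player's mix must leave the column player indifferent between L and R.
  the column player's payoff from L: p·(-3) + (1−p)·6 = -9p + 6
  the column player's payoff from R: p·0 + (1−p)·(-6) = 6p - 6
  -9p + 6 = 6p - 6  ⇒  -15p = -12  ⇒  p = 4/5.
For the row player to be willing to mix, the row player must be indifferent between U and D, which pins down the column player's mix.
  the row player's expected payoff from U: q·2 + (1−q)·7 = -5q + 7
  the row player's expected payoff from D: q·(-7) + (1−q)·9 = -16q + 9
  -5q + 7 = -16q + 9  ⇒  11q = 2  ⇒  q = 2/11.

p = 4/5, q = 2/11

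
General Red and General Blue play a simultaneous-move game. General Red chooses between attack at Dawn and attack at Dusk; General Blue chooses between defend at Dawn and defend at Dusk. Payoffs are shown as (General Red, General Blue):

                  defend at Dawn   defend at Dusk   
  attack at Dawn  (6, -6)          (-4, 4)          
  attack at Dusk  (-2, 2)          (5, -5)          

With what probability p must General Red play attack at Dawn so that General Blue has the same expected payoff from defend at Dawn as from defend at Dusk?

General Blue's indifference between defend at Dawn and defend at Dusk determines General Red's mixing probability p:
  General Blue's expected payoff from defend at Dawn: p·(-6) + (1−p)·2 = -8p + 2
  General Blue's expected payoff from defend at Dusk: p·4 + (1−p)·(-5) = 9p - 5
  -8p + 2 = 9p - 5  ⇒  -17p = -7  ⇒  p = 7/17.

p = 7/17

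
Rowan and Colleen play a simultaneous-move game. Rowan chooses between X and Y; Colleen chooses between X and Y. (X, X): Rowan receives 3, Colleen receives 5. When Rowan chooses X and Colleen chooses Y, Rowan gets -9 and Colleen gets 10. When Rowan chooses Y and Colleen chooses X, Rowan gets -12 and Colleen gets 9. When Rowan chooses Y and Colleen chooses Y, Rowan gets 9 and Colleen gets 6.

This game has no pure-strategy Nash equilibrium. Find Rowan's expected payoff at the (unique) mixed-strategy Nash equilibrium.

-27/11

Set Rowan's expected payoff from X equal to that from Y:
  Rowan's payoff from X: q·3 + (1−q)·(-9) = 12q - 9
  Rowan's payoff from Y: q·(-12) + (1−q)·9 = -21q + 9
  12q - 9 = -21q + 9  ⇒  33q = 18  ⇒  q = 6/11.
At equilibrium Rowan is indifferent across rows, so Rowan's payoff equals the payoff from X: (6/11)·3 + (5/11)·(-9) = -27/11.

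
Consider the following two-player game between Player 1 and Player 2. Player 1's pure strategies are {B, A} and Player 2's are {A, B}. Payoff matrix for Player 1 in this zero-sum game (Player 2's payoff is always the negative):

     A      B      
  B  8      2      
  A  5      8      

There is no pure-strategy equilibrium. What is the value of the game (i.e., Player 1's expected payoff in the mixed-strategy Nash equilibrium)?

In a mixed equilibrium Player 1 is indifferent between B and A; this condition fixes q.
  Player 1's expected payoff from B: q·8 + (1−q)·2 = 6q + 2
  Player 1's expected payoff from A: q·5 + (1−q)·8 = -3q + 8
  6q + 2 = -3q + 8  ⇒  9q = 6  ⇒  q = 2/3.
The value is Player 1's expected payoff against this mix (using B): (2/3)·8 + (1/3)·2 = 6.

v = 6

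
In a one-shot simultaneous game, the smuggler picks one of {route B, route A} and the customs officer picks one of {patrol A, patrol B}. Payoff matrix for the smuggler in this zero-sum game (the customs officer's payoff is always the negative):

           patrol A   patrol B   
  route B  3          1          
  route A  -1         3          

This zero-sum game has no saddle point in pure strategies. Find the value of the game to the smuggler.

v = 5/3

The smuggler's indifference between route B and route A determines the customs officer's mixing probability q:
  the smuggler's payoff from route B: q·3 + (1−q)·1 = 2q + 1
  the smuggler's payoff from route A: q·(-1) + (1−q)·3 = -4q + 3
  2q + 1 = -4q + 3  ⇒  6q = 2  ⇒  q = 1/3.
The value is the smuggler's expected payoff against this mix (using route B): (1/3)·3 + (2/3)·1 = 5/3.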